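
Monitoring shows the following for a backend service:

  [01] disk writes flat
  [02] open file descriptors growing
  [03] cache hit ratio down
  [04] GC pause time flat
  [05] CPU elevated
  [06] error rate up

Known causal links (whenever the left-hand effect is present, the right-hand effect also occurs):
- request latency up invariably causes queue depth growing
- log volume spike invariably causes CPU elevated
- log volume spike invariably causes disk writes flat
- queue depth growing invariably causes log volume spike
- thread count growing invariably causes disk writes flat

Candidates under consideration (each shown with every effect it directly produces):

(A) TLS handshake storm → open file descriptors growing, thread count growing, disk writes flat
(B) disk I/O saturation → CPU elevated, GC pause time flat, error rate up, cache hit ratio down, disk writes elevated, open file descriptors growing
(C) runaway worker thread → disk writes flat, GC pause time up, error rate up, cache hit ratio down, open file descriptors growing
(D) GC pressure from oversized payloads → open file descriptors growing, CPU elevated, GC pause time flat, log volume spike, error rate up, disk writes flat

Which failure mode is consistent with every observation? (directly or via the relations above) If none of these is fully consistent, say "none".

Testing each hypothesis:
(A) TLS handshake storm — disk writes flat yes; open file descriptors growing yes; cache hit ratio down NO; GC pause time flat NO; CPU elevated NO; error rate up NO
(B) disk I/O saturation — disk writes flat NO; open file descriptors growing yes; cache hit ratio down yes; GC pause time flat yes; CPU elevated yes; error rate up yes
(C) runaway worker thread — fails on GC pause time flat, CPU elevated (predicts GC pause time up, not GC pause time flat)
(D) GC pressure from oversized payloads — does not account for cache hit ratio down
None of the listed candidates fits everything.

none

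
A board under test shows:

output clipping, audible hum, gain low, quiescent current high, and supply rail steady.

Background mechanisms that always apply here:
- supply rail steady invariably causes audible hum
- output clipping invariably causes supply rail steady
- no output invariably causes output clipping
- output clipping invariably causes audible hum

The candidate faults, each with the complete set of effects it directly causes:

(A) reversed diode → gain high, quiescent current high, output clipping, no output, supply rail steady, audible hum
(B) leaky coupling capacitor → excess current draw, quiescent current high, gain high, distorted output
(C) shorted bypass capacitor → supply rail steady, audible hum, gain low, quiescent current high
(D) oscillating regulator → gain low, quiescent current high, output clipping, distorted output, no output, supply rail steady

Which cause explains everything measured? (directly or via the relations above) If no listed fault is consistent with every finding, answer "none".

D

Per-candidate check:
(A) reversed diode — output clipping match; audible hum match; gain low miss; quiescent current high match; supply rail steady match
(B) leaky coupling capacitor — output clipping miss; audible hum miss; gain low miss; quiescent current high match; supply rail steady miss
(C) shorted bypass capacitor — does not account for output clipping
(D) oscillating regulator — output clipping match; audible hum match (by output clipping → audible hum); gain low match; quiescent current high match; supply rail steady match
(D) is the only candidate with no mismatches.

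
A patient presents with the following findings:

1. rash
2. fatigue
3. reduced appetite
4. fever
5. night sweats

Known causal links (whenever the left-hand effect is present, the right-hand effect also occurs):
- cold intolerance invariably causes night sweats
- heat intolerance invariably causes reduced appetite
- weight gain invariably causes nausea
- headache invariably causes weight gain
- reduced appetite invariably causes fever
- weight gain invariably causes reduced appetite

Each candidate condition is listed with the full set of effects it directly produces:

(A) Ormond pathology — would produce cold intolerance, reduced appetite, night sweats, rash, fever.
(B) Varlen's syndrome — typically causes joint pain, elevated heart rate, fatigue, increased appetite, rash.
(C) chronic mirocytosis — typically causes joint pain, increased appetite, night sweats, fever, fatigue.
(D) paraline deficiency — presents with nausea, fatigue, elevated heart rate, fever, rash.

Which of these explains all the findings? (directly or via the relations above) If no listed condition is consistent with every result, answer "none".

Per-candidate check:
(A) Ormond pathology — does not account for fatigue
(B) Varlen's syndrome — fails on reduced appetite, fever, night sweats (predicts increased appetite, not reduced appetite)
(C) chronic mirocytosis — rash miss; fatigue match; reduced appetite miss; fever match; night sweats match
(D) paraline deficiency — does not account for reduced appetite, night sweats
Every candidate fails on at least one observation.

none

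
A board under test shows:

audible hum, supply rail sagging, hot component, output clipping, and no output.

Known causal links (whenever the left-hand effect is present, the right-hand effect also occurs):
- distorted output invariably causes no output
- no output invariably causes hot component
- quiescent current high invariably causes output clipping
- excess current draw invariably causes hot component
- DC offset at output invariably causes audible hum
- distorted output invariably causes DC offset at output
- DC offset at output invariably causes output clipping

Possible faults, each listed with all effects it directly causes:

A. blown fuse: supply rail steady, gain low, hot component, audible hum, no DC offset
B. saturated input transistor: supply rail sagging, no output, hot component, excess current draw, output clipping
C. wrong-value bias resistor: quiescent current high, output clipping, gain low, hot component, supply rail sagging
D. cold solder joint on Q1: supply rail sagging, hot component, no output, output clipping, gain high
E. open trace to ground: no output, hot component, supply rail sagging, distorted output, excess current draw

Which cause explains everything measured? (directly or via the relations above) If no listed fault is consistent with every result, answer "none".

Checking each candidate against the observations:
(A) blown fuse — fails on supply rail sagging, output clipping, no output (predicts supply rail steady, not supply rail sagging)
(B) saturated input transistor — audible hum NO; supply rail sagging yes; hot component yes; output clipping yes; no output yes
(C) wrong-value bias resistor — audible hum NO; supply rail sagging yes; hot component yes; output clipping yes; no output NO
(D) cold solder joint on Q1 — audible hum NO; supply rail sagging yes; hot component yes; output clipping yes; no output yes
(E) open trace to ground — audible hum yes (by distorted output → DC offset at output → audible hum); supply rail sagging yes; hot component yes; output clipping yes (by distorted output → DC offset at output → output clipping); no output yes
Only (E) is consistent with every observation.

E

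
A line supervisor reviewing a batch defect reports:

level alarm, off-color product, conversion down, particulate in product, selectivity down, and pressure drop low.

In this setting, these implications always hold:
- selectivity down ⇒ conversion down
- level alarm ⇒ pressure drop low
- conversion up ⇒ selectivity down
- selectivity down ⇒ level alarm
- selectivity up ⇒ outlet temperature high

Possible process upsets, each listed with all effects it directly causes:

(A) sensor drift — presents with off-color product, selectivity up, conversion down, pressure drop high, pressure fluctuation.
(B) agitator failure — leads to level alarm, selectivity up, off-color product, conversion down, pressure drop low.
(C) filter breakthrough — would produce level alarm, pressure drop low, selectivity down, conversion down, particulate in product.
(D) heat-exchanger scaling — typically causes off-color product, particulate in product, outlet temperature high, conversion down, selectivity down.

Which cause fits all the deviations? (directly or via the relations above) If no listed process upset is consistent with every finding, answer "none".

D

Per-candidate check:
(A) sensor drift — fails on level alarm, particulate in product, selectivity down, pressure drop low (predicts selectivity up, not selectivity down; predicts pressure drop high, not pressure drop low)
(B) agitator failure — fails on particulate in product, selectivity down (predicts selectivity up, not selectivity down)
(C) filter breakthrough — level alarm +; off-color product -; conversion down +; particulate in product +; selectivity down +; pressure drop low +
(D) heat-exchanger scaling — level alarm + (through selectivity down → level alarm); off-color product +; conversion down +; particulate in product +; selectivity down +; pressure drop low + (through selectivity down → level alarm → pressure drop low)
(D) alone accounts for all the evidence.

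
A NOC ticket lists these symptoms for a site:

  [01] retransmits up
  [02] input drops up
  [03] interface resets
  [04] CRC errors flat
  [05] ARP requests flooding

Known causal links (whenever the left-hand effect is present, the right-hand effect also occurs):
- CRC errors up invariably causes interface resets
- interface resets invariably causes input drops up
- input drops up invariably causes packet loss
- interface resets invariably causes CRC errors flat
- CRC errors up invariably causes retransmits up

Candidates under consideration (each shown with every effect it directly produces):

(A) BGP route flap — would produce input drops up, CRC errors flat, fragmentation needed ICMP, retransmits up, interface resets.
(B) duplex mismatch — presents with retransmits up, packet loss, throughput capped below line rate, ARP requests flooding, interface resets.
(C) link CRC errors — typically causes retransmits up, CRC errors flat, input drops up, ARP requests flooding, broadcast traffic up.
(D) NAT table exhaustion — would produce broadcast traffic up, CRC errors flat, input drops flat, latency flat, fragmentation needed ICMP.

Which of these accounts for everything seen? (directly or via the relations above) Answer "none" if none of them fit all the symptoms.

For each candidate, compare predicted effects to what was observed:
(A) BGP route flap — retransmits up +; input drops up +; interface resets +; CRC errors flat +; ARP requests flooding -
(B) duplex mismatch — retransmits up +; input drops up + (through interface resets → input drops up); interface resets +; CRC errors flat + (through interface resets → CRC errors flat); ARP requests flooding +
(C) link CRC errors — does not account for interface resets
(D) NAT table exhaustion — fails on retransmits up, input drops up, interface resets, ARP requests flooding (predicts input drops flat, not input drops up)
Only (B) is consistent with every observation.

B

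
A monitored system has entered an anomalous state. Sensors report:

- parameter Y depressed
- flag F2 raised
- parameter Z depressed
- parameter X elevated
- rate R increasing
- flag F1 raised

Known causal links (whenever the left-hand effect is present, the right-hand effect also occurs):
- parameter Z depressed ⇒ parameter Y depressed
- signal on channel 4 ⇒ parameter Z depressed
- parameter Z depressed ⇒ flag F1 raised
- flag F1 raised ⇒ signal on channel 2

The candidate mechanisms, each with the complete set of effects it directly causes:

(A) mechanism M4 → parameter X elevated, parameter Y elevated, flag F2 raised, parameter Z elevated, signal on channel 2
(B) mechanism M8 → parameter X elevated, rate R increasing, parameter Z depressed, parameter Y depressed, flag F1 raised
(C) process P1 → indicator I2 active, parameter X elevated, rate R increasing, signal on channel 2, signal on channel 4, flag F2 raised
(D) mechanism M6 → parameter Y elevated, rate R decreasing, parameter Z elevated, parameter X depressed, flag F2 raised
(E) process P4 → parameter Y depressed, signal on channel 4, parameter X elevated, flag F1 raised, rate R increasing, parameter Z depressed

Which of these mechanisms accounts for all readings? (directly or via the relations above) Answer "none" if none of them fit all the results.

C

Checking each candidate against the observations:
(A) mechanism M4 — parameter Y depressed -; flag F2 raised +; parameter Z depressed -; parameter X elevated +; rate R increasing -; flag F1 raised -
(B) mechanism M8 — parameter Y depressed +; flag F2 raised -; parameter Z depressed +; parameter X elevated +; rate R increasing +; flag F1 raised +
(C) process P1 — accounts for every observation (parameter Y depressed via signal on channel 4 → parameter Z depressed → parameter Y depressed)
(D) mechanism M6 — fails on parameter Y depressed, parameter Z depressed, parameter X elevated, rate R increasing, flag F1 raised (predicts parameter Y elevated, not parameter Y depressed; predicts parameter Z elevated, not parameter Z depressed; predicts parameter X depressed, not parameter X elevated; predicts rate R decreasing, not rate R increasing)
(E) process P4 — does not account for flag F2 raised
Only (C) is consistent with every observation.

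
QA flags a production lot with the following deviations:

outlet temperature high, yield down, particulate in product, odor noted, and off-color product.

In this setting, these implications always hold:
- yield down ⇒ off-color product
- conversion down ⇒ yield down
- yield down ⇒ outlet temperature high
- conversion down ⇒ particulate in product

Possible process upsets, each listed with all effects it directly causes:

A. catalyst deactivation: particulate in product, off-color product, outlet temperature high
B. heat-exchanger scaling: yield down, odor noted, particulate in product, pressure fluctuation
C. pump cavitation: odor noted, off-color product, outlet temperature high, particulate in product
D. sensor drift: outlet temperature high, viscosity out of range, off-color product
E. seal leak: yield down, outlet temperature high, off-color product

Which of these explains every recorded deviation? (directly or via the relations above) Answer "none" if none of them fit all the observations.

B

Testing each hypothesis:
(A) catalyst deactivation — outlet temperature high ✓; yield down ✗; particulate in product ✓; odor noted ✗; off-color product ✓
(B) heat-exchanger scaling — accounts for every observation (outlet temperature high by yield down → outlet temperature high)
(C) pump cavitation — outlet temperature high ✓; yield down ✗; particulate in product ✓; odor noted ✓; off-color product ✓
(D) sensor drift — does not account for yield down, particulate in product, odor noted
(E) seal leak — outlet temperature high ✓; yield down ✓; particulate in product ✗; odor noted ✗; off-color product ✓
Only (B) is consistent with every observation.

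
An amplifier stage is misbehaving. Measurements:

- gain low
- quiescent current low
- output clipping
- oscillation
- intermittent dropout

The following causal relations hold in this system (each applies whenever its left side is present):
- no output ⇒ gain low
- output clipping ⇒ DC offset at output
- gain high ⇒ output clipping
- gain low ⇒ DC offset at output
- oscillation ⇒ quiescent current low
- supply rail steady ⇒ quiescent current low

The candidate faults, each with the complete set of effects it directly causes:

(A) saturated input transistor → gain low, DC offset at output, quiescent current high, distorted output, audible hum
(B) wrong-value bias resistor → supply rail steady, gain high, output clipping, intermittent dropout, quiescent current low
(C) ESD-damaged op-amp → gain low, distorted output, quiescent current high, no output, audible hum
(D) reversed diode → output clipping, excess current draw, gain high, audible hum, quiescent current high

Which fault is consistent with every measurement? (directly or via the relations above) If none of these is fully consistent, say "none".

none

Per-candidate check:
(A) saturated input transistor — fails on quiescent current low, output clipping, oscillation, intermittent dropout (predicts quiescent current high, not quiescent current low)
(B) wrong-value bias resistor — gain low miss; quiescent current low match; output clipping match; oscillation miss; intermittent dropout match
(C) ESD-damaged op-amp — fails on quiescent current low, output clipping, oscillation, intermittent dropout (predicts quiescent current high, not quiescent current low)
(D) reversed diode — gain low miss; quiescent current low miss; output clipping match; oscillation miss; intermittent dropout miss
No candidate is consistent with all observations.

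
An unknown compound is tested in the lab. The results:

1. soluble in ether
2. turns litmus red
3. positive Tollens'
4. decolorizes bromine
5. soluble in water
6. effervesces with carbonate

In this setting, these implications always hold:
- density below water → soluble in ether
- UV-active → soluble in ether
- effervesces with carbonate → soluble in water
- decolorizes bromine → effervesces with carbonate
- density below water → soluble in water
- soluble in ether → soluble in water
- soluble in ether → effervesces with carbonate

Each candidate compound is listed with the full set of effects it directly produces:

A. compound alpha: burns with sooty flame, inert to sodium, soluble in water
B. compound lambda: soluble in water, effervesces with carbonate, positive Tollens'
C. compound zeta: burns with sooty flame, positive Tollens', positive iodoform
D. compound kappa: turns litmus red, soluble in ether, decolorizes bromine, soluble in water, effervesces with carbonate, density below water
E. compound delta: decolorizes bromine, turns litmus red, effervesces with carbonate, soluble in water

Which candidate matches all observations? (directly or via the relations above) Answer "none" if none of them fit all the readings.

Per-candidate check:
(A) compound alpha — soluble in ether miss; turns litmus red miss; positive Tollens' miss; decolorizes bromine miss; soluble in water match; effervesces with carbonate miss
(B) compound lambda — does not account for soluble in ether, turns litmus red, decolorizes bromine
(C) compound zeta — soluble in ether miss; turns litmus red miss; positive Tollens' match; decolorizes bromine miss; soluble in water miss; effervesces with carbonate miss
(D) compound kappa — soluble in ether match; turns litmus red match; positive Tollens' miss; decolorizes bromine match; soluble in water match; effervesces with carbonate match
(E) compound delta — soluble in ether miss; turns litmus red match; positive Tollens' miss; decolorizes bromine match; soluble in water match; effervesces with carbonate match
Every candidate fails on at least one observation.

none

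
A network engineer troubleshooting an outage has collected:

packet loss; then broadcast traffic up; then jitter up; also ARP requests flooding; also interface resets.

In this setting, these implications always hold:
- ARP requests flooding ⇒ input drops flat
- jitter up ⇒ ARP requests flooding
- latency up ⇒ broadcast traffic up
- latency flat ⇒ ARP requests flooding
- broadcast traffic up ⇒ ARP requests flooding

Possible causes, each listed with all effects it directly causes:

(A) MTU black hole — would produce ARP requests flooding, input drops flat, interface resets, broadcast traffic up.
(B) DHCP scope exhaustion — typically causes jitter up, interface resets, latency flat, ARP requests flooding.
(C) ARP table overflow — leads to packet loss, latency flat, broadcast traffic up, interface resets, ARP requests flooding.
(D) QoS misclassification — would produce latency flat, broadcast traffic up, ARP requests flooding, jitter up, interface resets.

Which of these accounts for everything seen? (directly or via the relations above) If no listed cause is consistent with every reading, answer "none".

none

Testing each hypothesis:
(A) MTU black hole — packet loss miss; broadcast traffic up match; jitter up miss; ARP requests flooding match; interface resets match
(B) DHCP scope exhaustion — does not account for packet loss, broadcast traffic up
(C) ARP table overflow — packet loss match; broadcast traffic up match; jitter up miss; ARP requests flooding match; interface resets match
(D) QoS misclassification — does not account for packet loss
No candidate is consistent with all observations.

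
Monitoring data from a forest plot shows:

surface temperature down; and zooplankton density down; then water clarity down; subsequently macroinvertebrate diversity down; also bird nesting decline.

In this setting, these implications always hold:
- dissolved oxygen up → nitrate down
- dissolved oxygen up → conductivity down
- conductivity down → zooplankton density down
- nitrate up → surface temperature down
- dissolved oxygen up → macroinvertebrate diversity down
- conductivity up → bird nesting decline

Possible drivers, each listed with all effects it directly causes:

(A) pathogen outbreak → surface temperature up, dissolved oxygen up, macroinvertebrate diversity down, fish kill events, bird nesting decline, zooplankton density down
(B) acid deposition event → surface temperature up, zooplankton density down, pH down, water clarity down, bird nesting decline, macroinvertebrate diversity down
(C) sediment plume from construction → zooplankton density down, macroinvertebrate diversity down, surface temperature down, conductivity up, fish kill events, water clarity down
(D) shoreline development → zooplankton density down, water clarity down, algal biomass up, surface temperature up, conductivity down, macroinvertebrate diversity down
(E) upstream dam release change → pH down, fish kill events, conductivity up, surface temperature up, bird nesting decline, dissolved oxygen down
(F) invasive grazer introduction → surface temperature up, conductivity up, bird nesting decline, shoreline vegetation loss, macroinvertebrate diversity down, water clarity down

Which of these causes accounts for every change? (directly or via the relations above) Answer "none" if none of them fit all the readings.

C

For each candidate, compare predicted effects to what was observed:
(A) pathogen outbreak — fails on surface temperature down, water clarity down (predicts surface temperature up, not surface temperature down)
(B) acid deposition event — surface temperature down -; zooplankton density down +; water clarity down +; macroinvertebrate diversity down +; bird nesting decline +
(C) sediment plume from construction — accounts for every observation (bird nesting decline through conductivity up → bird nesting decline)
(D) shoreline development — fails on surface temperature down, bird nesting decline (predicts surface temperature up, not surface temperature down)
(E) upstream dam release change — fails on surface temperature down, zooplankton density down, water clarity down, macroinvertebrate diversity down (predicts surface temperature up, not surface temperature down)
(F) invasive grazer introduction — surface temperature down -; zooplankton density down -; water clarity down +; macroinvertebrate diversity down +; bird nesting decline +
Only (C) is consistent with every observation.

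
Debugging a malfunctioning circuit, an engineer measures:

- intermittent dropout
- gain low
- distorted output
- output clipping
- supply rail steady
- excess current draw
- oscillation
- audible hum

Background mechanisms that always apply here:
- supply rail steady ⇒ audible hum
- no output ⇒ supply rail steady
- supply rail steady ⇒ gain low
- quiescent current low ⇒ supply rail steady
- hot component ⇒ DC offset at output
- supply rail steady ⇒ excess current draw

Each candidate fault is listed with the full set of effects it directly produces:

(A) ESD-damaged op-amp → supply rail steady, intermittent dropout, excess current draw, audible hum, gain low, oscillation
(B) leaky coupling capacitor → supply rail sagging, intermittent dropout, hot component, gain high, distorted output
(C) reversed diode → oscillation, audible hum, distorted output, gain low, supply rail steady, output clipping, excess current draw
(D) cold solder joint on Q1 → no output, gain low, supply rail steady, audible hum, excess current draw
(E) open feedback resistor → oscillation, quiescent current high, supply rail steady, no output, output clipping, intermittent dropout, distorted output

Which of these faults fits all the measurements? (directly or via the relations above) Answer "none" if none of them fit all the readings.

Checking each candidate against the observations:
(A) ESD-damaged op-amp — intermittent dropout +; gain low +; distorted output -; output clipping -; supply rail steady +; excess current draw +; oscillation +; audible hum +
(B) leaky coupling capacitor — fails on gain low, output clipping, supply rail steady, excess current draw, oscillation, audible hum (predicts gain high, not gain low; predicts supply rail sagging, not supply rail steady)
(C) reversed diode — intermittent dropout -; gain low +; distorted output +; output clipping +; supply rail steady +; excess current draw +; oscillation +; audible hum +
(D) cold solder joint on Q1 — intermittent dropout -; gain low +; distorted output -; output clipping -; supply rail steady +; excess current draw +; oscillation -; audible hum +
(E) open feedback resistor — intermittent dropout +; gain low + (via supply rail steady → gain low); distorted output +; output clipping +; supply rail steady +; excess current draw + (via supply rail steady → excess current draw); oscillation +; audible hum + (via supply rail steady → audible hum)
Only (E) is consistent with every observation.

E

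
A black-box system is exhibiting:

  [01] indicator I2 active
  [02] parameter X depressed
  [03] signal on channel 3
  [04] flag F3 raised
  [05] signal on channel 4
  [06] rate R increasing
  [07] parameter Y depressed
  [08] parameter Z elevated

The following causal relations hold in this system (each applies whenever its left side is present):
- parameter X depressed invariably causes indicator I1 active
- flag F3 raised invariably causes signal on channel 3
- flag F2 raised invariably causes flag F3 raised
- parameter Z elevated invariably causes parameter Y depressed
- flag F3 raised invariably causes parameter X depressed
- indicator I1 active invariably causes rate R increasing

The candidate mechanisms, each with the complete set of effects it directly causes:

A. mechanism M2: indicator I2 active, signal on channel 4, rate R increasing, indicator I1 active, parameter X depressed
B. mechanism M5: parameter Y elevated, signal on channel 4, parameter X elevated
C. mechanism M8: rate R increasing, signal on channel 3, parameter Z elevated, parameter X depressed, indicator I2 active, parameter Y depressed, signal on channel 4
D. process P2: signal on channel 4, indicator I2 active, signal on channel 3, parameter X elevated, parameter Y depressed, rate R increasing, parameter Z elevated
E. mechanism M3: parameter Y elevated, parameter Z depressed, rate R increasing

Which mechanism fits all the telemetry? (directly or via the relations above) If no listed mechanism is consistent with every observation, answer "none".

none

Per-candidate check:
(A) mechanism M2 — indicator I2 active yes; parameter X depressed yes; signal on channel 3 NO; flag F3 raised NO; signal on channel 4 yes; rate R increasing yes; parameter Y depressed NO; parameter Z elevated NO
(B) mechanism M5 — indicator I2 active NO; parameter X depressed NO; signal on channel 3 NO; flag F3 raised NO; signal on channel 4 yes; rate R increasing NO; parameter Y depressed NO; parameter Z elevated NO
(C) mechanism M8 — indicator I2 active yes; parameter X depressed yes; signal on channel 3 yes; flag F3 raised NO; signal on channel 4 yes; rate R increasing yes; parameter Y depressed yes; parameter Z elevated yes
(D) process P2 — fails on parameter X depressed, flag F3 raised (predicts parameter X elevated, not parameter X depressed)
(E) mechanism M3 — fails on indicator I2 active, parameter X depressed, signal on channel 3, flag F3 raised, signal on channel 4, parameter Y depressed, parameter Z elevated (predicts parameter Y elevated, not parameter Y depressed; predicts parameter Z depressed, not parameter Z elevated)
No candidate is consistent with all observations.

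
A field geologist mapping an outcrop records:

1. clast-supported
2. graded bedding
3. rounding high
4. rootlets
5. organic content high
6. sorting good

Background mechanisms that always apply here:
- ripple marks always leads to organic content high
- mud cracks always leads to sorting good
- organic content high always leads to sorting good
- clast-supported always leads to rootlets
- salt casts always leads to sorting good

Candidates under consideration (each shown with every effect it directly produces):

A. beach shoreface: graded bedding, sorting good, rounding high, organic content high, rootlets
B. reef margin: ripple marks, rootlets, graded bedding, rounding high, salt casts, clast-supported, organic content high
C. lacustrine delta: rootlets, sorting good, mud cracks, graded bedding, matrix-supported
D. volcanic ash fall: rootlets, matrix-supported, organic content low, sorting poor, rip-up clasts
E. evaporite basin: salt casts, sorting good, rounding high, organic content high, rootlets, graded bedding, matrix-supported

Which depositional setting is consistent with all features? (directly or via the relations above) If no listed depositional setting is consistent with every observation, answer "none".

Testing each hypothesis:
(A) beach shoreface — does not account for clast-supported
(B) reef margin — clast-supported match; graded bedding match; rounding high match; rootlets match; organic content high match; sorting good match (by organic content high → sorting good)
(C) lacustrine delta — fails on clast-supported, rounding high, organic content high (predicts matrix-supported, not clast-supported)
(D) volcanic ash fall — fails on clast-supported, graded bedding, rounding high, organic content high, sorting good (predicts matrix-supported, not clast-supported; predicts organic content low, not organic content high; predicts sorting poor, not sorting good)
(E) evaporite basin — clast-supported miss; graded bedding match; rounding high match; rootlets match; organic content high match; sorting good match
(B) is the only candidate with no mismatches.

B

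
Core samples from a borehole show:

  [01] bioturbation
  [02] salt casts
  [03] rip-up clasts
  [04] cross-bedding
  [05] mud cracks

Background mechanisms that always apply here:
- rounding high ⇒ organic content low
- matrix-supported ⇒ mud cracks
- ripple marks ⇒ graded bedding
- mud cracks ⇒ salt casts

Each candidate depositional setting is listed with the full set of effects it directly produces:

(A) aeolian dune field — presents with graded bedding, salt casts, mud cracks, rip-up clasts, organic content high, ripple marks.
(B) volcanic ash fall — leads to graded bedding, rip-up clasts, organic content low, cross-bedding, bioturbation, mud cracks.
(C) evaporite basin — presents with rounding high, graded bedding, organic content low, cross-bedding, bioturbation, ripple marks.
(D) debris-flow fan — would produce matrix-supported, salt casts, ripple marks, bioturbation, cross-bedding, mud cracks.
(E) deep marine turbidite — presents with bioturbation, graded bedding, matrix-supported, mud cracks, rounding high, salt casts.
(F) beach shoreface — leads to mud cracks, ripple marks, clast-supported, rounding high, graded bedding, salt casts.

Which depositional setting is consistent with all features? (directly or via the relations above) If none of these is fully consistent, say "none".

For each candidate, compare predicted effects to what was observed:
(A) aeolian dune field — bioturbation NO; salt casts yes; rip-up clasts yes; cross-bedding NO; mud cracks yes
(B) volcanic ash fall — accounts for every observation (salt casts by mud cracks → salt casts)
(C) evaporite basin — bioturbation yes; salt casts NO; rip-up clasts NO; cross-bedding yes; mud cracks NO
(D) debris-flow fan — bioturbation yes; salt casts yes; rip-up clasts NO; cross-bedding yes; mud cracks yes
(E) deep marine turbidite — does not account for rip-up clasts, cross-bedding
(F) beach shoreface — bioturbation NO; salt casts yes; rip-up clasts NO; cross-bedding NO; mud cracks yes
(B) is the only candidate with no mismatches.

B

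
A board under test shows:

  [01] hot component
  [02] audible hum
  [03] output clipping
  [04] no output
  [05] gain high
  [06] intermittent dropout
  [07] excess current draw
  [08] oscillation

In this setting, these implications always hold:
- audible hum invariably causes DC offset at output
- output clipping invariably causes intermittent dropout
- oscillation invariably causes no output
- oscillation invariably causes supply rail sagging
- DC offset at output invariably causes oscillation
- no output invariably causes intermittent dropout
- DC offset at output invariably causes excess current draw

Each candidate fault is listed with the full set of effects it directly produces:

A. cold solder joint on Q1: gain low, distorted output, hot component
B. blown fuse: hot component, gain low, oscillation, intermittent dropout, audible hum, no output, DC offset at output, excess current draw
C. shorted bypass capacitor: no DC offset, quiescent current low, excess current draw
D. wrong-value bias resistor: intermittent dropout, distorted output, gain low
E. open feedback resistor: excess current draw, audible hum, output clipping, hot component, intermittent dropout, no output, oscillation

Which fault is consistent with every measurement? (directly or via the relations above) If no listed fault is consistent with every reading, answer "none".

For each candidate, compare predicted effects to what was observed:
(A) cold solder joint on Q1 — hot component ✓; audible hum ✗; output clipping ✗; no output ✗; gain high ✗; intermittent dropout ✗; excess current draw ✗; oscillation ✗
(B) blown fuse — fails on output clipping, gain high (predicts gain low, not gain high)
(C) shorted bypass capacitor — does not account for hot component, audible hum, output clipping, no output, gain high, intermittent dropout, oscillation
(D) wrong-value bias resistor — fails on hot component, audible hum, output clipping, no output, gain high, excess current draw, oscillation (predicts gain low, not gain high)
(E) open feedback resistor — does not account for gain high
No candidate is consistent with all observations.

none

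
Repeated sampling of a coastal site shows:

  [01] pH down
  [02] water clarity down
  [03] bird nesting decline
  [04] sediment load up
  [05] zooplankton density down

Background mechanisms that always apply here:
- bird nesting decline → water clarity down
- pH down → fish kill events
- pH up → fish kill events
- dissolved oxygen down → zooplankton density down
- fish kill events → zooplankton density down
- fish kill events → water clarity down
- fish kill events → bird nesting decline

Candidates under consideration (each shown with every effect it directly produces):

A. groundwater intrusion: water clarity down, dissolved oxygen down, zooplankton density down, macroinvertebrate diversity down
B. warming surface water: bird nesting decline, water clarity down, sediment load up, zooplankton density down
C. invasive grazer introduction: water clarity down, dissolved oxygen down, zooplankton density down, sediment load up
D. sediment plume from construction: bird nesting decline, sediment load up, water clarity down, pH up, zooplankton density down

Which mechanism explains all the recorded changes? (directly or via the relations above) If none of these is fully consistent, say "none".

Per-candidate check:
(A) groundwater intrusion — pH down NO; water clarity down yes; bird nesting decline NO; sediment load up NO; zooplankton density down yes
(B) warming surface water — pH down NO; water clarity down yes; bird nesting decline yes; sediment load up yes; zooplankton density down yes
(C) invasive grazer introduction — pH down NO; water clarity down yes; bird nesting decline NO; sediment load up yes; zooplankton density down yes
(D) sediment plume from construction — fails on pH down (predicts pH up, not pH down)
None of the listed candidates fits everything.

none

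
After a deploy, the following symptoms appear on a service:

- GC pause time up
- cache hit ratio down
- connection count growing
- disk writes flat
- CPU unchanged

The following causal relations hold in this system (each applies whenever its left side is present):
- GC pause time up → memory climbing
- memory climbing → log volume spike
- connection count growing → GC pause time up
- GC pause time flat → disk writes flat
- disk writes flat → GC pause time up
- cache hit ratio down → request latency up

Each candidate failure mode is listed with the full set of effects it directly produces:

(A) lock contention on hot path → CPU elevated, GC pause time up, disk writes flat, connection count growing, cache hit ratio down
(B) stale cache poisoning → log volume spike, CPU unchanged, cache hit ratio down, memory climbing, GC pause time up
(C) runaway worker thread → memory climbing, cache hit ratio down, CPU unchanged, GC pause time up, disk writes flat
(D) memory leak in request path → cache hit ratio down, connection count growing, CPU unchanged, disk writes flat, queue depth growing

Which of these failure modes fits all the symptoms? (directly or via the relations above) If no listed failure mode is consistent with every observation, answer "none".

D

For each candidate, compare predicted effects to what was observed:
(A) lock contention on hot path — fails on CPU unchanged (predicts CPU elevated, not CPU unchanged)
(B) stale cache poisoning — GC pause time up +; cache hit ratio down +; connection count growing -; disk writes flat -; CPU unchanged +
(C) runaway worker thread — GC pause time up +; cache hit ratio down +; connection count growing -; disk writes flat +; CPU unchanged +
(D) memory leak in request path — GC pause time up + (through connection count growing → GC pause time up); cache hit ratio down +; connection count growing +; disk writes flat +; CPU unchanged +
(D) alone accounts for all the evidence.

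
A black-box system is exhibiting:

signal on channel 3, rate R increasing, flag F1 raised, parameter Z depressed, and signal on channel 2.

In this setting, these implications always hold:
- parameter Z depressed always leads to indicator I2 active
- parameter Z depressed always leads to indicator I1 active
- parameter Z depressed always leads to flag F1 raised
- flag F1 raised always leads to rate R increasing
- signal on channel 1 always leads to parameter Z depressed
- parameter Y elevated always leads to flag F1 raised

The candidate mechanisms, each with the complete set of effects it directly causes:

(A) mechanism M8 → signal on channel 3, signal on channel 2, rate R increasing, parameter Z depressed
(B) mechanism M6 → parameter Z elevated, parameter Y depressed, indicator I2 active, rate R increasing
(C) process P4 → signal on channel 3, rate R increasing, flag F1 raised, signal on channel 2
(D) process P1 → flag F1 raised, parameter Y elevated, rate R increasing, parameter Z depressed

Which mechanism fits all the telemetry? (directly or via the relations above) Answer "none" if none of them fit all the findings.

A

For each candidate, compare predicted effects to what was observed:
(A) mechanism M8 — signal on channel 3 ✓; rate R increasing ✓; flag F1 raised ✓ (via parameter Z depressed → flag F1 raised); parameter Z depressed ✓; signal on channel 2 ✓
(B) mechanism M6 — fails on signal on channel 3, flag F1 raised, parameter Z depressed, signal on channel 2 (predicts parameter Z elevated, not parameter Z depressed)
(C) process P4 — signal on channel 3 ✓; rate R increasing ✓; flag F1 raised ✓; parameter Z depressed ✗; signal on channel 2 ✓
(D) process P1 — signal on channel 3 ✗; rate R increasing ✓; flag F1 raised ✓; parameter Z depressed ✓; signal on channel 2 ✗
(A) is the only candidate with no mismatches.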